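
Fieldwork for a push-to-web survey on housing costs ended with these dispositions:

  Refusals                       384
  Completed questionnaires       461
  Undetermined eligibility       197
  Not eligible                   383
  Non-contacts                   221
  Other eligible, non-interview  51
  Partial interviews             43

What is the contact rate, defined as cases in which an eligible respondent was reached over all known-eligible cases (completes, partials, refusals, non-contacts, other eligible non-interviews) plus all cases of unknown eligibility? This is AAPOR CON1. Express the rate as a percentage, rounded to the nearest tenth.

Numerator: 461 + 43 + 384 + 51 = 939
Denominator: 461 + 43 + 384 + 221 + 51 + 197 = 1357
CON1 = 939 / 1357 = 0.6920

69.2%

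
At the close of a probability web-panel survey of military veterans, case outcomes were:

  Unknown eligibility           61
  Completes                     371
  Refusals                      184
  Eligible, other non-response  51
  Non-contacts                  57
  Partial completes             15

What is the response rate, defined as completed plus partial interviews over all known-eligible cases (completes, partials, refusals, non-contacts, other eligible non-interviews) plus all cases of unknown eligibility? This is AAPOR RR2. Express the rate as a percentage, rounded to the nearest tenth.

52.2%

Numerator = 371 + 15 = 386
Base = 371 + 15 + 184 + 57 + 51 + 61 = 739
RR2 = 386 / 739 = 0.5223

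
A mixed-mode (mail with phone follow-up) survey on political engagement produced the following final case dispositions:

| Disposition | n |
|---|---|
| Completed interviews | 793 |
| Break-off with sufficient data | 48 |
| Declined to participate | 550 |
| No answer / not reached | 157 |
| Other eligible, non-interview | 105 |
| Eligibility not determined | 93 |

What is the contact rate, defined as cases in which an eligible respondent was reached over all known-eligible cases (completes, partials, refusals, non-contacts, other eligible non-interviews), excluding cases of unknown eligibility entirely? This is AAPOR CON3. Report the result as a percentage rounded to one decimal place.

90.5%

Top → 793 + 48 + 550 + 105 = 1496
Denom → 793 + 48 + 550 + 157 + 105 = 1653
CON3 = 1496 / 1653 = 0.9050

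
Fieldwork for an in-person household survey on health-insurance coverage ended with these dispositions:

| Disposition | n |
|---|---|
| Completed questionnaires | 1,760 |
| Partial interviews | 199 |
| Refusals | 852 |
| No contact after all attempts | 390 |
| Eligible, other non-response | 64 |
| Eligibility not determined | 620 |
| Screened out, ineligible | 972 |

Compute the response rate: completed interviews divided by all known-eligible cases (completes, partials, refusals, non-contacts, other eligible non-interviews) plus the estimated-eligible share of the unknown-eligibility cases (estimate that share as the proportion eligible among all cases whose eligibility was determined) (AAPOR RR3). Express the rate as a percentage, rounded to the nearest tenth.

47.0%

Numerator = 1760
Known eligible = 1760 + 199 + 852 + 390 + 64 = 3265
e = 3265 / (3265 + 972) = 3265 / 4237 = 0.7706
Estimated eligible among unknowns = 0.7706 × 620 = 477.77
Denom = 3265 + 477.77 = 3742.77
RR3 = 1760 / 3742.77 = 0.4702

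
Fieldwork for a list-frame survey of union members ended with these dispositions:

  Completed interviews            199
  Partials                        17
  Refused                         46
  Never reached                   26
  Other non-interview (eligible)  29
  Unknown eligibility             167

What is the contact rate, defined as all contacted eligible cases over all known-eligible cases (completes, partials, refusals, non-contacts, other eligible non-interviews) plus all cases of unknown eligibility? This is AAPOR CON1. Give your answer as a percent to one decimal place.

Top → 199 + 17 + 46 + 29 = 291
Denom → 199 + 17 + 46 + 26 + 29 + 167 = 484
CON1 = 291 / 484 = 0.6012

60.1%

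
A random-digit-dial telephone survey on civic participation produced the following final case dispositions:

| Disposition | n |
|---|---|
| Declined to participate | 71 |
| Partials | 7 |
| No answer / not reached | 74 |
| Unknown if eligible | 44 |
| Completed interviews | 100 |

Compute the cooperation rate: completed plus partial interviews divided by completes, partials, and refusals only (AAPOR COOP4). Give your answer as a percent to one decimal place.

60.1%

Num: 100 + 7 = 107
Base: 100 + 7 + 71 = 178
COOP4 = 107 / 178 = 0.6011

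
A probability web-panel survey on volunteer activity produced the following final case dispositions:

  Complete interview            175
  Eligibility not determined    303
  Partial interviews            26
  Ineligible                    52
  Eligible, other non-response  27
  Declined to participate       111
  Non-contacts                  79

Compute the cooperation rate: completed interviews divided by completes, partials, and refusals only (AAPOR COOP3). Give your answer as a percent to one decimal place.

Numerator → 175
Base → 175 + 26 + 111 = 312
COOP3 = 175 / 312 = 0.5609

56.1%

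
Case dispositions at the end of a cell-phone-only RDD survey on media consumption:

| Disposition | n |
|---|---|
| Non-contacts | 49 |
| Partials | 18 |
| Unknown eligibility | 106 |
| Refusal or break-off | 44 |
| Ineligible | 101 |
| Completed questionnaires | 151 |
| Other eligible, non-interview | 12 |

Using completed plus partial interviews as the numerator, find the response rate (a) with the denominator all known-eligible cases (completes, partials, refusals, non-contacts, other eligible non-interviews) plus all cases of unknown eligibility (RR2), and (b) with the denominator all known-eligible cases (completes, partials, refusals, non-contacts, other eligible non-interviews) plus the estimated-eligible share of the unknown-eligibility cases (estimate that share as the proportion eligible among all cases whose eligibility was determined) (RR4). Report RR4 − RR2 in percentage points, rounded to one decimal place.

Numerator: 151 + 18 = 169
Base: 151 + 18 + 44 + 49 + 12 + 106 = 380
RR2 = 169 / 380 = 0.4447
Determined eligible: 151 + 18 + 44 + 49 + 12 = 274
e = 274 / (274 + 101) = 274 / 375 = 0.7307
e × U: 0.7307 × 106 = 77.45
Base: 274 + 77.45 = 351.45
RR4 = 169 / 351.45 = 0.4809
Difference = 48.09 − 44.47 = 3.62 percentage points

3.6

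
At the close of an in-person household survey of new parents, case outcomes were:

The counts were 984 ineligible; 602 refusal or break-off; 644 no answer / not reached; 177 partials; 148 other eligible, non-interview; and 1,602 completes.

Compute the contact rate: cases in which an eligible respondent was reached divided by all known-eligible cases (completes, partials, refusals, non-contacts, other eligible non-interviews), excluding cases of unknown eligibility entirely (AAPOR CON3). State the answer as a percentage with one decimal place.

79.7%

Numerator = 1602 + 177 + 602 + 148 = 2529
Denominator = 1602 + 177 + 602 + 644 + 148 = 3173
CON3 = 2529 / 3173 = 0.7970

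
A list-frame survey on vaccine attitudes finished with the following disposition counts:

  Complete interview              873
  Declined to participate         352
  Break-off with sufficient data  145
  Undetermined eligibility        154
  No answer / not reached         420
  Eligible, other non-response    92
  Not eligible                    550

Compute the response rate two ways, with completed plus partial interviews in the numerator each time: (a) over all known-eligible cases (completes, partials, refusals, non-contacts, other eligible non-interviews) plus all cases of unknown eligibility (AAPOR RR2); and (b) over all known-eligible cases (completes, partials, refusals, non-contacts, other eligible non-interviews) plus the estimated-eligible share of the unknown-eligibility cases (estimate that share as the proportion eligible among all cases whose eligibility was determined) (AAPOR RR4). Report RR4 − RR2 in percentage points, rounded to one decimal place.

0.9

Num → 873 + 145 = 1018
Denom → 873 + 145 + 352 + 420 + 92 + 154 = 2036
RR2 = 1018 / 2036 = 0.5000
Determined eligible → 873 + 145 + 352 + 420 + 92 = 1882
e = 1882 / (1882 + 550) = 1882 / 2432 = 0.7738
e × U → 0.7738 × 154 = 119.17
Denom → 1882 + 119.17 = 2001.17
RR4 = 1018 / 2001.17 = 0.5087
Difference = 50.87 − 50.00 = 0.87 percentage points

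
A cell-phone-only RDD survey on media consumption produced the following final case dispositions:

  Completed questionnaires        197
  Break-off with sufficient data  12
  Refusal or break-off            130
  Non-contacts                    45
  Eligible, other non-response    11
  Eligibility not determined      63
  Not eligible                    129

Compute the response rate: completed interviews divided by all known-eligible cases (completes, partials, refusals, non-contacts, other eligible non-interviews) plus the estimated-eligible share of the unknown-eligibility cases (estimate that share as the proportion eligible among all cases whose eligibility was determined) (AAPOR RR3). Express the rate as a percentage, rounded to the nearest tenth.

44.5%

Num → 197
Known eligible → 197 + 12 + 130 + 45 + 11 = 395
e = 395 / (395 + 129) = 395 / 524 = 0.7538
e × U → 0.7538 × 63 = 47.49
Base → 395 + 47.49 = 442.49
RR3 = 197 / 442.49 = 0.4452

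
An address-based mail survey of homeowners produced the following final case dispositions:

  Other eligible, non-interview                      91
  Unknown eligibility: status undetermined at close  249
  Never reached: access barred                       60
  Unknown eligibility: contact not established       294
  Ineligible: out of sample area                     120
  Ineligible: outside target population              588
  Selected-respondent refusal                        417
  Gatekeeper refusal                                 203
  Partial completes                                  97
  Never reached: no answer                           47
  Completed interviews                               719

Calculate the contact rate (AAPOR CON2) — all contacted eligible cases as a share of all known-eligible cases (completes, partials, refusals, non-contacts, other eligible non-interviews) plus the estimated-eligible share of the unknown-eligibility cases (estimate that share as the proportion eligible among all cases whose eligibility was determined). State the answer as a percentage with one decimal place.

Declined to participate = 203 + 417 = 620
No contact after all attempts = 47 + 60 = 107
Unknown eligibility = 294 + 249 = 543
Screened out, ineligible = 588 + 120 = 708
Top → 719 + 97 + 620 + 91 = 1527
Known eligible → 719 + 97 + 620 + 107 + 91 = 1634
e = 1634 / (1634 + 708) = 1634 / 2342 = 0.6977
Eligible share of unknowns → 0.6977 × 543 = 378.85
Denominator → 1634 + 378.85 = 2012.85
CON2 = 1527 / 2012.85 = 0.7586

75.9%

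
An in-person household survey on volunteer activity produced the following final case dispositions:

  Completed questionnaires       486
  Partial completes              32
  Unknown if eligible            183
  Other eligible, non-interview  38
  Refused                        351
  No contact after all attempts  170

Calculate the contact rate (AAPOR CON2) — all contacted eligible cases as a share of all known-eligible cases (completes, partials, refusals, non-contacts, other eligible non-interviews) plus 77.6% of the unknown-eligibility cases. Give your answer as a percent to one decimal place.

Numerator = 486 + 32 + 351 + 38 = 907
Determined eligible = 486 + 32 + 351 + 170 + 38 = 1077
Estimated eligible among unknowns = 0.7760 × 183 = 142.01
Base = 1077 + 142.01 = 1219.01
CON2 = 907 / 1219.01 = 0.7440

74.4%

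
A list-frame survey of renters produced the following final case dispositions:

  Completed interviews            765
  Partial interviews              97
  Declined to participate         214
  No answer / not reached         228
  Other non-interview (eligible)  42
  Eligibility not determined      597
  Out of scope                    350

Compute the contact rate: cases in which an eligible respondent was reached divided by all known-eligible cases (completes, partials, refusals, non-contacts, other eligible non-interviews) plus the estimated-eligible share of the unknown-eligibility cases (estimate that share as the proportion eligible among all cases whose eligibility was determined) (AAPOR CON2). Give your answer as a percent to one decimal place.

Num → 765 + 97 + 214 + 42 = 1118
Determined eligible → 765 + 97 + 214 + 228 + 42 = 1346
e = 1346 / (1346 + 350) = 1346 / 1696 = 0.7936
e × U → 0.7936 × 597 = 473.78
Denominator → 1346 + 473.78 = 1819.78
CON2 = 1118 / 1819.78 = 0.6144

61.4%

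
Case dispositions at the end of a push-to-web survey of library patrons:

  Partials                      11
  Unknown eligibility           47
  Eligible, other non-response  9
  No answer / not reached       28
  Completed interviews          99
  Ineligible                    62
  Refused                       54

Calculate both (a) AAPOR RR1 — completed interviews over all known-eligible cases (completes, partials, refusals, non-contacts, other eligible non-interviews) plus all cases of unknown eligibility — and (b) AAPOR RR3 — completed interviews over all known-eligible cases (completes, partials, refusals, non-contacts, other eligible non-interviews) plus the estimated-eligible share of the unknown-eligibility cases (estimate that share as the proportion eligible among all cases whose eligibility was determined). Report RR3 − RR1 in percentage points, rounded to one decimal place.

1.9

Num = 99
Denom = 99 + 11 + 54 + 28 + 9 + 47 = 248
RR1 = 99 / 248 = 0.3992
Determined eligible = 99 + 11 + 54 + 28 + 9 = 201
e = 201 / (201 + 62) = 201 / 263 = 0.7643
Eligible share of unknowns = 0.7643 × 47 = 35.92
Denom = 201 + 35.92 = 236.92
RR3 = 99 / 236.92 = 0.4179
Difference = 41.79 − 39.92 = 1.87 percentage points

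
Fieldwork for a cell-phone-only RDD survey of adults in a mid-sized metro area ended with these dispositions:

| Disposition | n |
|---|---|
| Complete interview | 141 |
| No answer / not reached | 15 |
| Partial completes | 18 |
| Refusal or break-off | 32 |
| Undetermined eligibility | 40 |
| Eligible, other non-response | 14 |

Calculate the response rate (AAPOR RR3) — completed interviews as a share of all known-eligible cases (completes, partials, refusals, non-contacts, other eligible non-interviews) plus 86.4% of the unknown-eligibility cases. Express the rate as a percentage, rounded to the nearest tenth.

Numerator → 141
Determined eligible → 141 + 18 + 32 + 15 + 14 = 220
e × U → 0.8640 × 40 = 34.56
Denom → 220 + 34.56 = 254.56
RR3 = 141 / 254.56 = 0.5539

55.4%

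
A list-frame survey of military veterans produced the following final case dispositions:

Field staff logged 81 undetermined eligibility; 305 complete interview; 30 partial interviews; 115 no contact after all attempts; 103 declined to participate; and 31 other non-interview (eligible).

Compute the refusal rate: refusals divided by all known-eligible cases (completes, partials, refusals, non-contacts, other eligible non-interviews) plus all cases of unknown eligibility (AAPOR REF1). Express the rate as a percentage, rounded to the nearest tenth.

Numerator: 103
Denom: 305 + 30 + 103 + 115 + 31 + 81 = 665
REF1 = 103 / 665 = 0.1549

15.5%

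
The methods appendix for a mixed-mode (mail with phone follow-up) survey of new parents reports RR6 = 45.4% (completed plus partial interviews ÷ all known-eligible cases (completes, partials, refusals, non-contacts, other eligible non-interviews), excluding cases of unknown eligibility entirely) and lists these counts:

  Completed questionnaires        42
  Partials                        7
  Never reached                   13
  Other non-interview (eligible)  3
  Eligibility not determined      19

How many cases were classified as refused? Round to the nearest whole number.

43

Numerator: 42 + 7 = 49
RR6 = 49 / D = 0.454
D = 49 / 0.454 = 107.9
Remaining denominator categories sum to 65
refused = 107.9 − 65 ≈ 43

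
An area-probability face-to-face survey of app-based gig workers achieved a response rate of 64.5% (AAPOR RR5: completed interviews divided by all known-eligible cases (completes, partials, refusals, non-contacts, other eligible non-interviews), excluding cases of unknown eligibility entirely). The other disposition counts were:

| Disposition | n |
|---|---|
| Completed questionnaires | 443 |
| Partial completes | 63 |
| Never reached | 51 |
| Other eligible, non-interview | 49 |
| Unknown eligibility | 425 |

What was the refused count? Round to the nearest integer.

RR5 = 443 / D = 0.645
D = 443 / 0.645 = 686.8
Remaining denominator categories sum to 606
refused = 686.8 − 606 ≈ 81

81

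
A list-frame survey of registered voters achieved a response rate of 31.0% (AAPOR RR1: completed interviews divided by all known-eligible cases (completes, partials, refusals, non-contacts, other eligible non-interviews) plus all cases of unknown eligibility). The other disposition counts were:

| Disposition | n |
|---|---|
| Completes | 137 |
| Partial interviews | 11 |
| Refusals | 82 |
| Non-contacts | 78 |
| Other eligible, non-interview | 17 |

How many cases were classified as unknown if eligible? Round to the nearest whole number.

117

RR1 = 137 / D = 0.310
D = 137 / 0.310 = 441.9
Rest of base = 325
unknown if eligible = 441.9 − 325 ≈ 117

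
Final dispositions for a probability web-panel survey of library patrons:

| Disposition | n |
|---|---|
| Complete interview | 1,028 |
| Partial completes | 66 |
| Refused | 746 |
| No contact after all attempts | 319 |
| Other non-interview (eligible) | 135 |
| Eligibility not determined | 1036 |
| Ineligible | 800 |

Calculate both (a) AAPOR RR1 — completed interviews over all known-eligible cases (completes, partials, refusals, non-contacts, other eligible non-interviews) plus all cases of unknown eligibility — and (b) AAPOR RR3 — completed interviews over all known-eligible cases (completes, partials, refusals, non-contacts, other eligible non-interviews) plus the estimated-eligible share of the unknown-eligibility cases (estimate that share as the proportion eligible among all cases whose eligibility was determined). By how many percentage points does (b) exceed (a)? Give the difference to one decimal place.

Top = 1028
Denom = 1028 + 66 + 746 + 319 + 135 + 1036 = 3330
RR1 = 1028 / 3330 = 0.3087
Eligible (known) = 1028 + 66 + 746 + 319 + 135 = 2294
e = 2294 / (2294 + 800) = 2294 / 3094 = 0.7414
Estimated eligible among unknowns = 0.7414 × 1036 = 768.09
Denom = 2294 + 768.09 = 3062.09
RR3 = 1028 / 3062.09 = 0.3357
Difference = 33.57 − 30.87 = 2.70 percentage points

2.7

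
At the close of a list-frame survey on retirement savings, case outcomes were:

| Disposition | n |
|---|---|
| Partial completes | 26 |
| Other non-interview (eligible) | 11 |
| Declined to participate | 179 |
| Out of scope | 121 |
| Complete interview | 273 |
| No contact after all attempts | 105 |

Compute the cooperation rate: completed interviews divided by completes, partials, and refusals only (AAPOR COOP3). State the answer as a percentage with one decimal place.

Num → 273
Denom → 273 + 26 + 179 = 478
COOP3 = 273 / 478 = 0.5711

57.1%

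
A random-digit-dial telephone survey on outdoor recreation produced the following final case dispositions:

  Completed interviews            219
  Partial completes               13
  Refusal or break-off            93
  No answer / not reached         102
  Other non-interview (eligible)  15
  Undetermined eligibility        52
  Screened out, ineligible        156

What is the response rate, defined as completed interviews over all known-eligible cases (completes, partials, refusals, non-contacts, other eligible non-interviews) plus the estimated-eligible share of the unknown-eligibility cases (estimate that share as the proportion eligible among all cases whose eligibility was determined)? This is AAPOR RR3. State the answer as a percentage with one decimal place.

45.6%

Numerator: 219
Eligible (known): 219 + 13 + 93 + 102 + 15 = 442
e = 442 / (442 + 156) = 442 / 598 = 0.7391
Estimated eligible among unknowns: 0.7391 × 52 = 38.43
Denom: 442 + 38.43 = 480.43
RR3 = 219 / 480.43 = 0.4558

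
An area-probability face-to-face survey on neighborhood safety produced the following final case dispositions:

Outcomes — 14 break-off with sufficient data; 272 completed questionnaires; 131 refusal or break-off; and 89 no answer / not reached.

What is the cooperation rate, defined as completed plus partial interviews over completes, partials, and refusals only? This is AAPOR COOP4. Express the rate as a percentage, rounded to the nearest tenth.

68.6%

Numerator: 272 + 14 = 286
Base: 272 + 14 + 131 = 417
COOP4 = 286 / 417 = 0.6859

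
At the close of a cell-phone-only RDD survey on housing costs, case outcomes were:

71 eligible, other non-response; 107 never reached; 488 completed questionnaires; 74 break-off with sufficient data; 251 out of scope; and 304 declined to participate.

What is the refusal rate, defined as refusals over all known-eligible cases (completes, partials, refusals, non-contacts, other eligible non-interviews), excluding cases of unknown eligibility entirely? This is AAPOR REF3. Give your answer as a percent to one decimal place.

Numerator = 304
Denom = 488 + 74 + 304 + 107 + 71 = 1044
REF3 = 304 / 1044 = 0.2912

29.1%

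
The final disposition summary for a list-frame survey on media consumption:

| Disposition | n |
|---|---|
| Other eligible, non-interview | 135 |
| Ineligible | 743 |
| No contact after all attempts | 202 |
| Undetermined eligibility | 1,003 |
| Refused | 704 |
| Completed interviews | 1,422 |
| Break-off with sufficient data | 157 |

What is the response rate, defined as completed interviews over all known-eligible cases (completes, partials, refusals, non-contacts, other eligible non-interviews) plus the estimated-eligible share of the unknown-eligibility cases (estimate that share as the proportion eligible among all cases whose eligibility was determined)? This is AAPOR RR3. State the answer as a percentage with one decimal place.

Num → 1422
Determined eligible → 1422 + 157 + 704 + 202 + 135 = 2620
e = 2620 / (2620 + 743) = 2620 / 3363 = 0.7791
Estimated eligible among unknowns → 0.7791 × 1003 = 781.44
Denominator → 2620 + 781.44 = 3401.44
RR3 = 1422 / 3401.44 = 0.4181

41.8%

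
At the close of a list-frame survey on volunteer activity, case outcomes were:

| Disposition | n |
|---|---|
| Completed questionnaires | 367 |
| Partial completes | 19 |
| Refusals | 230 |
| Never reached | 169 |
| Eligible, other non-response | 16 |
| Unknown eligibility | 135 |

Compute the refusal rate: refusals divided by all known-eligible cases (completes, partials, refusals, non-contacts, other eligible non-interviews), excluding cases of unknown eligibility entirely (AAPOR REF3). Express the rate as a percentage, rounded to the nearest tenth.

28.7%

Top → 230
Base → 367 + 19 + 230 + 169 + 16 = 801
REF3 = 230 / 801 = 0.2871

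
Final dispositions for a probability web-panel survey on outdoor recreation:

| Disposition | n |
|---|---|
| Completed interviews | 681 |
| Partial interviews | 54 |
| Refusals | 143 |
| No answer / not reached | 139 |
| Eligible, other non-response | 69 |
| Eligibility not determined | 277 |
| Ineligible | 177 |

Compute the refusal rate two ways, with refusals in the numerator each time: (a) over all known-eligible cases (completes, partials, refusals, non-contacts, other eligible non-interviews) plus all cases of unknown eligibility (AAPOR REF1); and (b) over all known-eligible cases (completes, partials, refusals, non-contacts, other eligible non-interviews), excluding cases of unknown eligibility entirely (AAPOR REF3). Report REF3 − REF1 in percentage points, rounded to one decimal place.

2.7

Num = 143
Base = 681 + 54 + 143 + 139 + 69 + 277 = 1363
REF1 = 143 / 1363 = 0.1049
Base = 681 + 54 + 143 + 139 + 69 = 1086
REF3 = 143 / 1086 = 0.1317
Difference = 13.17 − 10.49 = 2.68 percentage points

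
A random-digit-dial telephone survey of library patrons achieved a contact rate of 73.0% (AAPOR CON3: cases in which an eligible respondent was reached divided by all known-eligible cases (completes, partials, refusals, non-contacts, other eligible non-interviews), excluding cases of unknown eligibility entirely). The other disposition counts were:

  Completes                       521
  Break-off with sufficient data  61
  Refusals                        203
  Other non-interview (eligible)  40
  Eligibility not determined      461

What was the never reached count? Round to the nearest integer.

Top: 521 + 61 + 203 + 40 = 825
CON3 = 825 / D = 0.730
D = 825 / 0.730 = 1130.1
Other denominator terms total 825
never reached = 1130.1 − 825 ≈ 305

305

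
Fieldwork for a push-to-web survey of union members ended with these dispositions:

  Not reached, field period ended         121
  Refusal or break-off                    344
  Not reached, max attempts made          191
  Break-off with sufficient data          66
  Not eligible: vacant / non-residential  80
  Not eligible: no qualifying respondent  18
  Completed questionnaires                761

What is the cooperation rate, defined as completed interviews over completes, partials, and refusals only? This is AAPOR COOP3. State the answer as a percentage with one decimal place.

65.0%

No contact after all attempts = 121 + 191 = 312
Ineligible = 18 + 80 = 98
Top → 761
Denom → 761 + 66 + 344 = 1171
COOP3 = 761 / 1171 = 0.6499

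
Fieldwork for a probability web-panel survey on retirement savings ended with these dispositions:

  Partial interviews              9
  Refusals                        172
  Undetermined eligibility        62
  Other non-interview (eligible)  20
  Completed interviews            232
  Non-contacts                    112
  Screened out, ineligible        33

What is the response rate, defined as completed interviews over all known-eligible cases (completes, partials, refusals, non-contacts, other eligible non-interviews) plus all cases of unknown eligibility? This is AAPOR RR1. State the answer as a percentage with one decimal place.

Num = 232
Denom = 232 + 9 + 172 + 112 + 20 + 62 = 607
RR1 = 232 / 607 = 0.3822

38.2%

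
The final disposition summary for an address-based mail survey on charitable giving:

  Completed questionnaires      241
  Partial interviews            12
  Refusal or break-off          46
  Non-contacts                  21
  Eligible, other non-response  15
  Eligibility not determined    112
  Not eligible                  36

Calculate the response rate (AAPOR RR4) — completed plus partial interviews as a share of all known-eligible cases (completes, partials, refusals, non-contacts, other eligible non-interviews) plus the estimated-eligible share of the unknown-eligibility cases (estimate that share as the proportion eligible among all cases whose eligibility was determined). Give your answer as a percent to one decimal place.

58.0%

Numerator = 241 + 12 = 253
Eligible (known) = 241 + 12 + 46 + 21 + 15 = 335
e = 335 / (335 + 36) = 335 / 371 = 0.9030
Estimated eligible among unknowns = 0.9030 × 112 = 101.14
Denominator = 335 + 101.14 = 436.14
RR4 = 253 / 436.14 = 0.5801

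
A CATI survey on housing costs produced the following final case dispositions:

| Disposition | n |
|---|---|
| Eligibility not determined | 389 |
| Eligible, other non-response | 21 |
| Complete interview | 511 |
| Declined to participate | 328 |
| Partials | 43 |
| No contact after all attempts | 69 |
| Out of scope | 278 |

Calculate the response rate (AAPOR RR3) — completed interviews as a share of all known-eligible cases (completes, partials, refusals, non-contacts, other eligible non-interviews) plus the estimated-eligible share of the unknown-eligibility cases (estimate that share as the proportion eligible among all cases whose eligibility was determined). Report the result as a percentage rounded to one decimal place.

40.1%

Top = 511
Determined eligible = 511 + 43 + 328 + 69 + 21 = 972
e = 972 / (972 + 278) = 972 / 1250 = 0.7776
e × U = 0.7776 × 389 = 302.49
Base = 972 + 302.49 = 1274.49
RR3 = 511 / 1274.49 = 0.4009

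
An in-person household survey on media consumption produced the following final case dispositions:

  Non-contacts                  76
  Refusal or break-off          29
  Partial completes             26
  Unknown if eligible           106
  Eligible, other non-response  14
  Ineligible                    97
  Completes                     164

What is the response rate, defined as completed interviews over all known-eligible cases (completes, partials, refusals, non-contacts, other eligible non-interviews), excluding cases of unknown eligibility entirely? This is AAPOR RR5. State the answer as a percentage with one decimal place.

53.1%

Numerator = 164
Base = 164 + 26 + 29 + 76 + 14 = 309
RR5 = 164 / 309 = 0.5307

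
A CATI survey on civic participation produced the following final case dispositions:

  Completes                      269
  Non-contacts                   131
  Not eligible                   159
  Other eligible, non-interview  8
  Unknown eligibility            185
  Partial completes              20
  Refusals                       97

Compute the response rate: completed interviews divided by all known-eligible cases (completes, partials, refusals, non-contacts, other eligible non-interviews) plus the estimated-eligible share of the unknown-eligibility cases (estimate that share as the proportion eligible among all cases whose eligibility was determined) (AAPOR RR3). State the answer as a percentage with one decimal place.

40.3%

Num: 269
Eligible (known): 269 + 20 + 97 + 131 + 8 = 525
e = 525 / (525 + 159) = 525 / 684 = 0.7675
e × U: 0.7675 × 185 = 141.99
Base: 525 + 141.99 = 666.99
RR3 = 269 / 666.99 = 0.4033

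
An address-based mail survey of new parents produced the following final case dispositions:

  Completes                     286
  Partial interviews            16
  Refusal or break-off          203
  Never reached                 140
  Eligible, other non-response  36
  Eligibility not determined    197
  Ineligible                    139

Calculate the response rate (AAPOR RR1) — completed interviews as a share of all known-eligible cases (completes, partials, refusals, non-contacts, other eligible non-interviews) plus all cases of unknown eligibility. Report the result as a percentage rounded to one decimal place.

32.6%

Top: 286
Denominator: 286 + 16 + 203 + 140 + 36 + 197 = 878
RR1 = 286 / 878 = 0.3257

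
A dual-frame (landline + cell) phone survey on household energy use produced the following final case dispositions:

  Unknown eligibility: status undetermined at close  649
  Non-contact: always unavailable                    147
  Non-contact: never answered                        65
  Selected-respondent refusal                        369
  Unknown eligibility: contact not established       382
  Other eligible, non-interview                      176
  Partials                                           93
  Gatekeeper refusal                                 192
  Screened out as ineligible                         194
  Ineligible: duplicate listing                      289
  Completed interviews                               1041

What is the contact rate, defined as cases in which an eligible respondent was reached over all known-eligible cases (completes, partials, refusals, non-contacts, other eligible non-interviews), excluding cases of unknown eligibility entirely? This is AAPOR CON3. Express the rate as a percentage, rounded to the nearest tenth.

89.8%

Refused = 192 + 369 = 561
No answer / not reached = 65 + 147 = 212
Undetermined eligibility = 382 + 649 = 1031
Out of scope = 194 + 289 = 483
Numerator → 1041 + 93 + 561 + 176 = 1871
Denom → 1041 + 93 + 561 + 212 + 176 = 2083
CON3 = 1871 / 2083 = 0.8982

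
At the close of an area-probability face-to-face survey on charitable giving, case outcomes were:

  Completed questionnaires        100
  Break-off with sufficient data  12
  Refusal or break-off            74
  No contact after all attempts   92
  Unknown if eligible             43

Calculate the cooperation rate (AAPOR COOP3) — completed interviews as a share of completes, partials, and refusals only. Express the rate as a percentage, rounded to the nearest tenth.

53.8%

Num: 100
Denominator: 100 + 12 + 74 = 186
COOP3 = 100 / 186 = 0.5376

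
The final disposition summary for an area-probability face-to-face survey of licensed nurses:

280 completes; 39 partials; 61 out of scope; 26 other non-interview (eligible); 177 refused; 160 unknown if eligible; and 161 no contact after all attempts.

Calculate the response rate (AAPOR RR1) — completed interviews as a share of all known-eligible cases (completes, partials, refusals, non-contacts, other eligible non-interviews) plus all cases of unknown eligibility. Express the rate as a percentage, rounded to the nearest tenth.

Numerator = 280
Base = 280 + 39 + 177 + 161 + 26 + 160 = 843
RR1 = 280 / 843 = 0.3321

33.2%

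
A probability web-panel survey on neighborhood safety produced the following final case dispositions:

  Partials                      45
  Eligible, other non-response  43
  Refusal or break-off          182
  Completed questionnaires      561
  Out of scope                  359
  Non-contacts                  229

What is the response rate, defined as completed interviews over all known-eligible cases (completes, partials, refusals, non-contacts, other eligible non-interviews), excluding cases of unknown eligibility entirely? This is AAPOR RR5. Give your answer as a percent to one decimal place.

52.9%

Numerator = 561
Base = 561 + 45 + 182 + 229 + 43 = 1060
RR5 = 561 / 1060 = 0.5292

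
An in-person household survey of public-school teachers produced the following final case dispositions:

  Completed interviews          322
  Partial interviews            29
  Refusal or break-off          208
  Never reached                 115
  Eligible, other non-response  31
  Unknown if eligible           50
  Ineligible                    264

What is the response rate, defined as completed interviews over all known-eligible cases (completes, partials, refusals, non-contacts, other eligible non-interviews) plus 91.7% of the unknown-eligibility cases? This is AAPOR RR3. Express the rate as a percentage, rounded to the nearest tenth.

42.9%

Num → 322
Known eligible → 322 + 29 + 208 + 115 + 31 = 705
Eligible share of unknowns → 0.9170 × 50 = 45.85
Denom → 705 + 45.85 = 750.85
RR3 = 322 / 750.85 = 0.4288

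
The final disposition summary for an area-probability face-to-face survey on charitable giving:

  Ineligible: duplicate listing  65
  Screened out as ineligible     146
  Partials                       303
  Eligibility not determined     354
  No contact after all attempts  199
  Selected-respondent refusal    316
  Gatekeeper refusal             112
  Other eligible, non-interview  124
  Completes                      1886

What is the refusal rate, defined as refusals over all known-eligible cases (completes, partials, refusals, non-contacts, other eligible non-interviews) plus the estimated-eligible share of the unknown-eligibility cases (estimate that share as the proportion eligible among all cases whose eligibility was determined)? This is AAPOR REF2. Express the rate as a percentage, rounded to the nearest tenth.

13.1%

Refused = 112 + 316 = 428
Not eligible = 146 + 65 = 211
Top = 428
Eligible (known) = 1886 + 303 + 428 + 199 + 124 = 2940
e = 2940 / (2940 + 211) = 2940 / 3151 = 0.9330
e × U = 0.9330 × 354 = 330.28
Base = 2940 + 330.28 = 3270.28
REF2 = 428 / 3270.28 = 0.1309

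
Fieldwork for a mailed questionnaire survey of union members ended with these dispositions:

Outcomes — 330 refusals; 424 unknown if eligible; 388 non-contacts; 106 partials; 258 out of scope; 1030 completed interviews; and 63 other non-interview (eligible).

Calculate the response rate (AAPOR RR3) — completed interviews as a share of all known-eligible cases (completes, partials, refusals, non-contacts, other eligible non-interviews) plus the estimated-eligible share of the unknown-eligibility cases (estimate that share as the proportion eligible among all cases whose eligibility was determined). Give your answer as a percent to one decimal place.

Numerator: 1030
Known eligible: 1030 + 106 + 330 + 388 + 63 = 1917
e = 1917 / (1917 + 258) = 1917 / 2175 = 0.8814
e × U: 0.8814 × 424 = 373.71
Denom: 1917 + 373.71 = 2290.71
RR3 = 1030 / 2290.71 = 0.4496

45.0%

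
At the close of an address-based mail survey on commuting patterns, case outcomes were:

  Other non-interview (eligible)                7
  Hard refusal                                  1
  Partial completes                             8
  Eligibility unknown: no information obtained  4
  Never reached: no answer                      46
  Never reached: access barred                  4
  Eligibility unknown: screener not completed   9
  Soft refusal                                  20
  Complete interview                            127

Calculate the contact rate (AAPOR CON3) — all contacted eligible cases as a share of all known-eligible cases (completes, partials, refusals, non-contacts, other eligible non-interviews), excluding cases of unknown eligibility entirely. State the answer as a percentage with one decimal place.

76.5%

Declined to participate = 1 + 20 = 21
No contact after all attempts = 46 + 4 = 50
Undetermined eligibility = 9 + 4 = 13
Numerator: 127 + 8 + 21 + 7 = 163
Denominator: 127 + 8 + 21 + 50 + 7 = 213
CON3 = 163 / 213 = 0.7653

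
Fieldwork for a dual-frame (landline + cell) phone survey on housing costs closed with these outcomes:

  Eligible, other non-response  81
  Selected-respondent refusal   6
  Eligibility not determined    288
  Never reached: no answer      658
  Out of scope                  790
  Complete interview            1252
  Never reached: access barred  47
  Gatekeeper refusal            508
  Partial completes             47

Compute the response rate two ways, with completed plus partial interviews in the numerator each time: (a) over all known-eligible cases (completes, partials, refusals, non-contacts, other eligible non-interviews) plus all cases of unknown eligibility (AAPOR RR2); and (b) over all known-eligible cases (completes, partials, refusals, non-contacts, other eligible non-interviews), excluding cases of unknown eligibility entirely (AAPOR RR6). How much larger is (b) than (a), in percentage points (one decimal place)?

5.0

Refusal or break-off = 508 + 6 = 514
No answer / not reached = 658 + 47 = 705
Top = 1252 + 47 = 1299
Base = 1252 + 47 + 514 + 705 + 81 + 288 = 2887
RR2 = 1299 / 2887 = 0.4499
Base = 1252 + 47 + 514 + 705 + 81 = 2599
RR6 = 1299 / 2599 = 0.4998
Difference = 49.98 − 44.99 = 4.99 percentage points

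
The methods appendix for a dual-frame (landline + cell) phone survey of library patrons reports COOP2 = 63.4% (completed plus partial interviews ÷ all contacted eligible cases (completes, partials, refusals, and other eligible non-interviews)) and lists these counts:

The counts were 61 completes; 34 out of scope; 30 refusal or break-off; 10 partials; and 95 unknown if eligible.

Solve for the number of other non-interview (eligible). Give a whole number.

11

Num → 61 + 10 = 71
COOP2 = 71 / D = 0.634
D = 71 / 0.634 = 112.0
Remaining denominator categories sum to 101
other non-interview (eligible) = 112.0 − 101 ≈ 11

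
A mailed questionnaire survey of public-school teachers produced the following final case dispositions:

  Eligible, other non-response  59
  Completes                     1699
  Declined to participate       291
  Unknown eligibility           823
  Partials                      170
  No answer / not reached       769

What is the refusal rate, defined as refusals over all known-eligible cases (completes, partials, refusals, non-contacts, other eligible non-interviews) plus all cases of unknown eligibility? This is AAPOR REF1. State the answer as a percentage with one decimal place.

Num → 291
Denom → 1699 + 170 + 291 + 769 + 59 + 823 = 3811
REF1 = 291 / 3811 = 0.0764

7.6%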